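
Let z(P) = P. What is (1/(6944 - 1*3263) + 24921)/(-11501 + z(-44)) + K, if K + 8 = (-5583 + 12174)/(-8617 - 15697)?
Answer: -10776728738363/1033275583530 ≈ -10.430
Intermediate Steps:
K = -201103/24314 (K = -8 + (-5583 + 12174)/(-8617 - 15697) = -8 + 6591/(-24314) = -8 + 6591*(-1/24314) = -8 - 6591/24314 = -201103/24314 ≈ -8.2711)
(1/(6944 - 1*3263) + 24921)/(-11501 + z(-44)) + K = (1/(6944 - 1*3263) + 24921)/(-11501 - 44) - 201103/24314 = (1/(6944 - 3263) + 24921)/(-11545) - 201103/24314 = (1/3681 + 24921)*(-1/11545) - 201103/24314 = (91734202/3681)*(-1/11545) - 201103/24314 = -91734202/42497145 - 201103/24314 = -10776728738363/1033275583530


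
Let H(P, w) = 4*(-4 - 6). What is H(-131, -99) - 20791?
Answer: -20831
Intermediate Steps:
H(P, w) = -40 (H(P, w) = 4*(-10) = -40)
H(-131, -99) - 20791 = -40 - 20791 = -20831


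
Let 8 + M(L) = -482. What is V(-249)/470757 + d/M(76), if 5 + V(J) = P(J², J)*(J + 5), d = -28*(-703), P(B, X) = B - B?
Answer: -94554931/2353785 ≈ -40.171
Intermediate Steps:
P(B, X) = 0
M(L) = -490 (M(L) = -8 - 482 = -490)
d = 19684
V(J) = -5 (V(J) = -5 + 0*(J + 5) = -5 + 0*(5 + J) = -5 + 0 = -5)
V(-249)/470757 + d/M(76) = -5/470757 + 19684/(-490) = -5*1/470757 + 19684*(-1/490) = -5/470757 - 1406/35 = -94554931/2353785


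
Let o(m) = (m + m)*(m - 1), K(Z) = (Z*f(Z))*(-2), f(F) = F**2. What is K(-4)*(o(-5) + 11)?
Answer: 9088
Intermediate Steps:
K(Z) = -2*Z**3 (K(Z) = (Z*Z**2)*(-2) = Z**3*(-2) = -2*Z**3)
o(m) = 2*m*(-1 + m) (o(m) = (2*m)*(-1 + m) = 2*m*(-1 + m))
K(-4)*(o(-5) + 11) = (-2*(-4)**3)*(2*(-5)*(-1 - 5) + 11) = (-2*(-64))*(2*(-5)*(-6) + 11) = 128*(60 + 11) = 128*71 = 9088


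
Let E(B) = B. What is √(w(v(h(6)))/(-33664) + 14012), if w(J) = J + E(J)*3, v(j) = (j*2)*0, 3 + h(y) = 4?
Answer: 2*√3503 ≈ 118.37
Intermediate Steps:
h(y) = 1 (h(y) = -3 + 4 = 1)
v(j) = 0 (v(j) = (2*j)*0 = 0)
w(J) = 4*J (w(J) = J + J*3 = J + 3*J = 4*J)
√(w(v(h(6)))/(-33664) + 14012) = √((4*0)/(-33664) + 14012) = √(0*(-1/33664) + 14012) = √(0 + 14012) = √14012 = 2*√3503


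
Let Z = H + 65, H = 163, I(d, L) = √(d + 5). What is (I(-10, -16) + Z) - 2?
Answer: 226 + I*√5 ≈ 226.0 + 2.2361*I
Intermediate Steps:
I(d, L) = √(5 + d)
Z = 228 (Z = 163 + 65 = 228)
(I(-10, -16) + Z) - 2 = (√(5 - 10) + 228) - 2 = (√(-5) + 228) - 2 = (I*√5 + 228) - 2 = (228 + I*√5) - 2 = 226 + I*√5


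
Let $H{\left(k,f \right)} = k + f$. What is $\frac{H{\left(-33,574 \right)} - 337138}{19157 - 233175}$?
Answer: $\frac{336597}{214018} \approx 1.5728$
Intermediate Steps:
$H{\left(k,f \right)} = f + k$
$\frac{H{\left(-33,574 \right)} - 337138}{19157 - 233175} = \frac{\left(574 - 33\right) - 337138}{19157 - 233175} = \frac{541 - 337138}{-214018} = \left(-336597\right) \left(- \frac{1}{214018}\right) = \frac{336597}{214018}$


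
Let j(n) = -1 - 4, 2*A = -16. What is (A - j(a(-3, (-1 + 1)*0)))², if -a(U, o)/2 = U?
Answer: 9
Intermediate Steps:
a(U, o) = -2*U
A = -8 (A = (½)*(-16) = -8)
j(n) = -5
(A - j(a(-3, (-1 + 1)*0)))² = (-8 - 1*(-5))² = (-8 + 5)² = (-3)² = 9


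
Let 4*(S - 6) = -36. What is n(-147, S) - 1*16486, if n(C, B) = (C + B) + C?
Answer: -16783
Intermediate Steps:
S = -3 (S = 6 + (¼)*(-36) = 6 - 9 = -3)
n(C, B) = B + 2*C (n(C, B) = (B + C) + C = B + 2*C)
n(-147, S) - 1*16486 = (-3 + 2*(-147)) - 1*16486 = (-3 - 294) - 16486 = -297 - 16486 = -16783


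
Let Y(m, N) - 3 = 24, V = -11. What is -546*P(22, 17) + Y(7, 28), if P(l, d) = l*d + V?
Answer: -198171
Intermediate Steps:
Y(m, N) = 27 (Y(m, N) = 3 + 24 = 27)
P(l, d) = -11 + d*l (P(l, d) = l*d - 11 = d*l - 11 = -11 + d*l)
-546*P(22, 17) + Y(7, 28) = -546*(-11 + 17*22) + 27 = -546*(-11 + 374) + 27 = -546*363 + 27 = -198198 + 27 = -198171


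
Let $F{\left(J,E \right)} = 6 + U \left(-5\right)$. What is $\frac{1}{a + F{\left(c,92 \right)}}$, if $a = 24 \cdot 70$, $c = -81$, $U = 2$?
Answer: $\frac{1}{1676} \approx 0.00059666$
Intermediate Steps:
$a = 1680$
$F{\left(J,E \right)} = -4$ ($F{\left(J,E \right)} = 6 + 2 \left(-5\right) = 6 - 10 = -4$)
$\frac{1}{a + F{\left(c,92 \right)}} = \frac{1}{1680 - 4} = \frac{1}{1676}$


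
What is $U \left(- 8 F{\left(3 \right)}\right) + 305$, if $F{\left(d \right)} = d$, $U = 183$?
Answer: $-4087$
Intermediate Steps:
$U \left(- 8 F{\left(3 \right)}\right) + 305 = 183 \left(\left(-8\right) 3\right) + 305 = 183 \left(-24\right) + 305 = -4392 + 305 = -4087$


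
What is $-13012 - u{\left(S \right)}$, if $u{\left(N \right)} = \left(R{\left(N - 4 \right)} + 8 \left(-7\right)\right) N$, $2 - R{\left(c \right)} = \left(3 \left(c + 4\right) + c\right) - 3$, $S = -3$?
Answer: $-13117$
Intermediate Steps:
$R{\left(c \right)} = -7 - 4 c$ ($R{\left(c \right)} = 2 - \left(\left(3 \left(c + 4\right) + c\right) - 3\right) = 2 - \left(\left(3 \left(4 + c\right) + c\right) - 3\right) = 2 - \left(\left(\left(12 + 3 c\right) + c\right) - 3\right) = 2 - \left(\left(12 + 4 c\right) - 3\right) = 2 - \left(9 + 4 c\right) = -7 - 4 c$)
$u{\left(N \right)} = N \left(-47 - 4 N\right)$ ($u{\left(N \right)} = \left(\left(-7 - 4 \left(N - 4\right)\right) + 8 \left(-7\right)\right) N = \left(\left(-7 - 4 \left(-4 + N\right)\right) - 56\right) N = \left(\left(-7 - \left(-16 + 4 N\right)\right) - 56\right) N = \left(\left(9 - 4 N\right) - 56\right) N = \left(-47 - 4 N\right) N = N \left(-47 - 4 N\right)$)
$-13012 - u{\left(S \right)} = -13012 - \left(-1\right) \left(-3\right) \left(47 + 4 \left(-3\right)\right) = -13012 - \left(-1\right) \left(-3\right) \left(47 - 12\right) = -13012 - \left(-1\right) \left(-3\right) 35 = -13012 - 105 = -13117$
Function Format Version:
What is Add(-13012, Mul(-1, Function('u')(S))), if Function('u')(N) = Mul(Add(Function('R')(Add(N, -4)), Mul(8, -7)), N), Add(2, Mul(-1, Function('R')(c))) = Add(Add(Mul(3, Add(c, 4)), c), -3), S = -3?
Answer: -13117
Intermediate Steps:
Function('R')(c) = Add(-7, Mul(-4, c)) (Function('R')(c) = Add(2, Mul(-1, Add(Add(Mul(3, Add(c, 4)), c), -3))) = Add(2, Mul(-1, Add(Add(Mul(3, Add(4, c)), c), -3))) = Add(2, Mul(-1, Add(Add(Add(12, Mul(3, c)), c), -3))) = Add(2, Mul(-1, Add(Add(12, Mul(4, c)), -3))) = Add(2, Mul(-1, Add(9, Mul(4, c)))) = Add(2, Add(-9, Mul(-4, c))) = Add(-7, Mul(-4, c)))
Function('u')(N) = Mul(N, Add(-47, Mul(-4, N))) (Function('u')(N) = Mul(Add(Add(-7, Mul(-4, Add(N, -4))), Mul(8, -7)), N) = Mul(Add(Add(-7, Mul(-4, Add(-4, N))), -56), N) = Mul(Add(Add(-7, Add(16, Mul(-4, N))), -56), N) = Mul(Add(Add(9, Mul(-4, N)), -56), N) = Mul(Add(-47, Mul(-4, N)), N) = Mul(N, Add(-47, Mul(-4, N))))
Add(-13012, Mul(-1, Function('u')(S))) = Add(-13012, Mul(-1, Mul(-1, -3, Add(47, Mul(4, -3))))) = Add(-13012, Mul(-1, Mul(-1, -3, Add(47, -12)))) = Add(-13012, Mul(-1, Mul(-1, -3, 35))) = Add(-13012, Mul(-1, 105)) = Add(-13012, -105) = -13117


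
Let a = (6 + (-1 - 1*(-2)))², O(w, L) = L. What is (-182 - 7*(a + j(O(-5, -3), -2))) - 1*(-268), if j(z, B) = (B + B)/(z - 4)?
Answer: -261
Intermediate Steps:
a = 49 (a = (6 + (-1 + 2))² = (6 + 1)² = 7² = 49)
j(z, B) = 2*B/(-4 + z) (j(z, B) = (2*B)/(-4 + z) = 2*B/(-4 + z))
(-182 - 7*(a + j(O(-5, -3), -2))) - 1*(-268) = (-182 - 7*(49 + 2*(-2)/(-4 - 3))) - 1*(-268) = (-182 - 7*(49 + 2*(-2)/(-7))) + 268 = (-182 - 7*(49 + 2*(-2)*(-⅐))) + 268 = (-182 - 7*(49 + 4/7)) + 268 = (-182 - 7*347/7) + 268 = (-182 - 347) + 268 = -529 + 268 = -261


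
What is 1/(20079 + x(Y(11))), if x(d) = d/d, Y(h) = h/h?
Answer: 1/20080 ≈ 4.9801e-5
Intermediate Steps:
Y(h) = 1
x(d) = 1
1/(20079 + x(Y(11))) = 1/(20079 + 1) = 1/20080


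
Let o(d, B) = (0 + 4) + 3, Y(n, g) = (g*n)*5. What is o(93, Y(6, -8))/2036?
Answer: 7/2036 ≈ 0.0034381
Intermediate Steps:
Y(n, g) = 5*g*n
o(d, B) = 7 (o(d, B) = 4 + 3 = 7)
o(93, Y(6, -8))/2036 = 7/2036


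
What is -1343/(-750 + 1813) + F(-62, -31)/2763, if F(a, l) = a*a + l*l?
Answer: 1397006/2937069 ≈ 0.47565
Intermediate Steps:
F(a, l) = a**2 + l**2
-1343/(-750 + 1813) + F(-62, -31)/2763 = -1343/(-750 + 1813) + ((-62)**2 + (-31)**2)/2763 = -1343/1063 + (3844 + 961)*(1/2763) = -1343*1/1063 + 4805*(1/2763) = -1343/1063 + 4805/2763 = 1397006/2937069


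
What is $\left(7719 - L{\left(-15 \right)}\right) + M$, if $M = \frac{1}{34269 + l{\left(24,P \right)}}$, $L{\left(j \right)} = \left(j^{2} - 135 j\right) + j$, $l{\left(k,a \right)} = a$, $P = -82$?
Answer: $\frac{187481509}{34187} \approx 5484.0$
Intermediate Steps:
$L{\left(j \right)} = j^{2} - 134 j$
$M = \frac{1}{34187}$ ($M = \frac{1}{34269 - 82} = \frac{1}{34187} \approx 2.9251 \cdot 10^{-5}$)
$\left(7719 - L{\left(-15 \right)}\right) + M = \left(7719 - - 15 \left(-134 - 15\right)\right) + \frac{1}{34187} = \left(7719 - \left(-15\right) \left(-149\right)\right) + \frac{1}{34187} = \left(7719 - 2235\right) + \frac{1}{34187} = 5484 + \frac{1}{34187} = \frac{187481509}{34187}$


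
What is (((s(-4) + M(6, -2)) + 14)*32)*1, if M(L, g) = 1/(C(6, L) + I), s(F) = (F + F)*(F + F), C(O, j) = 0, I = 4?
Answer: 2504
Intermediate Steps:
s(F) = 4*F**2 (s(F) = (2*F)*(2*F) = 4*F**2)
M(L, g) = 1/4 (M(L, g) = 1/(0 + 4) = 1/4)
(((s(-4) + M(6, -2)) + 14)*32)*1 = (((4*(-4)**2 + 1/4) + 14)*32)*1 = (((4*16 + 1/4) + 14)*32)*1 = (((64 + 1/4) + 14)*32)*1 = ((257/4 + 14)*32)*1 = ((313/4)*32)*1 = 2504*1 = 2504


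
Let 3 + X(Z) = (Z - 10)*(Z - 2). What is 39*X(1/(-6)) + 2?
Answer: 8929/12 ≈ 744.08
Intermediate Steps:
X(Z) = -3 + (-10 + Z)*(-2 + Z) (X(Z) = -3 + (Z - 10)*(Z - 2) = -3 + (-10 + Z)*(-2 + Z))
39*X(1/(-6)) + 2 = 39*(17 + (1/(-6))² - 12/(-6)) + 2 = 39*(17 + (-⅙)² - 12*(-⅙)) + 2 = 39*(17 + 1/36 + 2) + 2 = 39*(685/36) + 2 = 8905/12 + 2 = 8929/12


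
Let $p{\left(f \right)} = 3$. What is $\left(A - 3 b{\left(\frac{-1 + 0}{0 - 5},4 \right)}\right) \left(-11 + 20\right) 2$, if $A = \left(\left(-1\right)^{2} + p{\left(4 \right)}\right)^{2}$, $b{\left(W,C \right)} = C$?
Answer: $72$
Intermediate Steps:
$A = 16$ ($A = \left(\left(-1\right)^{2} + 3\right)^{2} = \left(1 + 3\right)^{2} = 4^{2} = 16$)
$\left(A - 3 b{\left(\frac{-1 + 0}{0 - 5},4 \right)}\right) \left(-11 + 20\right) 2 = \left(16 - 12\right) \left(-11 + 20\right) 2 = \left(16 - 12\right) 9 \cdot 2 = 4 \cdot 18 = 72$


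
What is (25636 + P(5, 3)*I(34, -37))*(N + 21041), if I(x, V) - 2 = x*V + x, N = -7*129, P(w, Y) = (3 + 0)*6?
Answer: 73302320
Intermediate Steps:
P(w, Y) = 18 (P(w, Y) = 3*6 = 18)
N = -903
I(x, V) = 2 + x + V*x (I(x, V) = 2 + (x*V + x) = 2 + (V*x + x) = 2 + (x + V*x) = 2 + x + V*x)
(25636 + P(5, 3)*I(34, -37))*(N + 21041) = (25636 + 18*(2 + 34 - 37*34))*(-903 + 21041) = (25636 + 18*(2 + 34 - 1258))*20138 = (25636 + 18*(-1222))*20138 = (25636 - 21996)*20138 = 3640*20138 = 73302320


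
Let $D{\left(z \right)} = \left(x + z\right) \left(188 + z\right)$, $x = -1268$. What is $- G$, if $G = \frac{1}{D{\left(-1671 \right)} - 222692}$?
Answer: $- \frac{1}{4135845} \approx -2.4179 \cdot 10^{-7}$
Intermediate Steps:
$D{\left(z \right)} = \left(-1268 + z\right) \left(188 + z\right)$
$G = \frac{1}{4135845}$ ($G = \frac{1}{\left(-238384 + \left(-1671\right)^{2} - -1804680\right) - 222692} = \frac{1}{\left(-238384 + 2792241 + 1804680\right) - 222692} = \frac{1}{4358537 - 222692} = \frac{1}{4135845} \approx 2.4179 \cdot 10^{-7}$)
$- G = \left(-1\right) \frac{1}{4135845} = - \frac{1}{4135845}$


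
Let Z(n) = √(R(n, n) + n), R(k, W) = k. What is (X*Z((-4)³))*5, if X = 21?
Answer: 840*I*√2 ≈ 1187.9*I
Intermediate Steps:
Z(n) = √2*√n (Z(n) = √(n + n) = √(2*n) = √2*√n)
(X*Z((-4)³))*5 = (21*(√2*√((-4)³)))*5 = (21*(√2*√(-64)))*5 = (21*(√2*(8*I)))*5 = (21*(8*I*√2))*5 = (168*I*√2)*5 = 840*I*√2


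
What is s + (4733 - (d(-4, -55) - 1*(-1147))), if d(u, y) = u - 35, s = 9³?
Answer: 4354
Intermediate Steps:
s = 729
d(u, y) = -35 + u
s + (4733 - (d(-4, -55) - 1*(-1147))) = 729 + (4733 - ((-35 - 4) - 1*(-1147))) = 729 + (4733 - (-39 + 1147)) = 729 + (4733 - 1*1108) = 729 + (4733 - 1108) = 729 + 3625 = 4354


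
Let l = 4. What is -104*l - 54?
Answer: -470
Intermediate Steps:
-104*l - 54 = -104*4 - 54 = -416 - 54 = -470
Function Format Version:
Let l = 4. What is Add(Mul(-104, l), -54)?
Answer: -470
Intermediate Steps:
Add(Mul(-104, l), -54) = Add(Mul(-104, 4), -54) = Add(-416, -54) = -470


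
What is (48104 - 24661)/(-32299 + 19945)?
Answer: -23443/12354 ≈ -1.8976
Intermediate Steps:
(48104 - 24661)/(-32299 + 19945) = 23443/(-12354) = 23443*(-1/12354) = -23443/12354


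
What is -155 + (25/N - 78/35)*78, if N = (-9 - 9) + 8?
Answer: -18334/35 ≈ -523.83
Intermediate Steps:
N = -10 (N = -18 + 8 = -10)
-155 + (25/N - 78/35)*78 = -155 + (25/(-10) - 78/35)*78 = -155 + (25*(-⅒) - 78*1/35)*78 = -155 + (-5/2 - 78/35)*78 = -155 - 331/70*78 = -155 - 12909/35 = -18334/35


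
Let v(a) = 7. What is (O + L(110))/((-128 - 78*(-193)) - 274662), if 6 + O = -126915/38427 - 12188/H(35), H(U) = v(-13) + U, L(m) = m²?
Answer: -3174206515/69866126904 ≈ -0.045433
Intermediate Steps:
H(U) = 7 + U
O = -80560385/268989 (O = -6 + (-126915/38427 - 12188/(7 + 35)) = -6 + (-126915*1/38427 - 12188/42) = -6 + (-42305/12809 - 12188*1/42) = -6 + (-42305/12809 - 6094/21) = -6 - 78946451/268989 = -80560385/268989 ≈ -299.49)
(O + L(110))/((-128 - 78*(-193)) - 274662) = (-80560385/268989 + 110²)/((-128 - 78*(-193)) - 274662) = (-80560385/268989 + 12100)/((-128 + 15054) - 274662) = 3174206515/(268989*(14926 - 274662)) = (3174206515/268989)/(-259736) = (3174206515/268989)*(-1/259736) = -3174206515/69866126904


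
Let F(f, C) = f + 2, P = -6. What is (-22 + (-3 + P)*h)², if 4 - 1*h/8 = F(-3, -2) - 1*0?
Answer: 145924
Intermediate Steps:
F(f, C) = 2 + f
h = 40 (h = 32 - 8*((2 - 3) - 1*0) = 32 - 8*(-1 + 0) = 32 - 8*(-1) = 32 + 8 = 40)
(-22 + (-3 + P)*h)² = (-22 + (-3 - 6)*40)² = (-22 - 9*40)² = (-22 - 360)² = (-382)² = 145924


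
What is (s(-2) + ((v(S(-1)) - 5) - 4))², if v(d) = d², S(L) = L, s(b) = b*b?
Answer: 16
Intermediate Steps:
s(b) = b²
(s(-2) + ((v(S(-1)) - 5) - 4))² = ((-2)² + (((-1)² - 5) - 4))² = (4 + ((1 - 5) - 4))² = (4 + (-4 - 4))² = (4 - 8)² = (-4)² = 16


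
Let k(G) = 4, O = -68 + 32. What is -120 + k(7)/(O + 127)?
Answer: -10916/91 ≈ -119.96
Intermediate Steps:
O = -36
-120 + k(7)/(O + 127) = -120 + 4/(-36 + 127) = -120 + 4/91 = -10916/91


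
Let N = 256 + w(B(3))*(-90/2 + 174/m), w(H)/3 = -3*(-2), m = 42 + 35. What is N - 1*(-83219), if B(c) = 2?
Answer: 6368337/77 ≈ 82706.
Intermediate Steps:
m = 77
w(H) = 18 (w(H) = 3*(-3*(-2)) = 3*6 = 18)
N = -39526/77 (N = 256 + 18*(-90/2 + 174/77) = 256 + 18*(-90*1/2 + 174*(1/77)) = 256 + 18*(-45 + 174/77) = 256 + 18*(-3291/77) = 256 - 59238/77 = -39526/77 ≈ -513.32)
N - 1*(-83219) = -39526/77 - 1*(-83219) = -39526/77 + 83219 = 6368337/77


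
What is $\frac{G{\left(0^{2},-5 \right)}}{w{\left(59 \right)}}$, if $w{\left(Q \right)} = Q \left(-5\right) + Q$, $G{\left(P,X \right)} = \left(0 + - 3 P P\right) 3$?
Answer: $0$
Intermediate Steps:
$G{\left(P,X \right)} = - 9 P^{2}$ ($G{\left(P,X \right)} = \left(0 - 3 P^{2}\right) 3 = - 3 P^{2} \cdot 3 = - 9 P^{2}$)
$w{\left(Q \right)} = - 4 Q$ ($w{\left(Q \right)} = - 5 Q + Q = - 4 Q$)
$\frac{G{\left(0^{2},-5 \right)}}{w{\left(59 \right)}} = \frac{\left(-9\right) \left(0^{2}\right)^{2}}{\left(-4\right) 59} = \frac{\left(-9\right) 0^{2}}{-236} = \left(-9\right) 0 \left(- \frac{1}{236}\right) = 0 \left(- \frac{1}{236}\right) = 0$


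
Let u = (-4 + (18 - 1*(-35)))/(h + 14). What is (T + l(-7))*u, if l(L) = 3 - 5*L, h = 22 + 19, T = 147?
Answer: 1813/11 ≈ 164.82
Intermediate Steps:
h = 41
u = 49/55 (u = (-4 + (18 - 1*(-35)))/(41 + 14) = (-4 + (18 + 35))/55 = (-4 + 53)*(1/55) = 49*(1/55) = 49/55 ≈ 0.89091)
(T + l(-7))*u = (147 + (3 - 5*(-7)))*(49/55) = (147 + (3 + 35))*(49/55) = (147 + 38)*(49/55) = 185*(49/55) = 1813/11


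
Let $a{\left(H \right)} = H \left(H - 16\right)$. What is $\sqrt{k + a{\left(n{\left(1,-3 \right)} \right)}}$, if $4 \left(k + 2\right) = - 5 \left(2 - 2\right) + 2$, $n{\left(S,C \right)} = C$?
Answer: $\frac{\sqrt{222}}{2} \approx 7.4498$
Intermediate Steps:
$a{\left(H \right)} = H \left(-16 + H\right)$
$k = - \frac{3}{2}$ ($k = -2 + \frac{- 5 \left(2 - 2\right) + 2}{4} = -2 + \frac{\left(-5\right) 0 + 2}{4} = -2 + \frac{0 + 2}{4} = -2 + \frac{1}{4} \cdot 2 = -2 + \frac{1}{2} = - \frac{3}{2} \approx -1.5$)
$\sqrt{k + a{\left(n{\left(1,-3 \right)} \right)}} = \sqrt{- \frac{3}{2} - 3 \left(-16 - 3\right)} = \sqrt{- \frac{3}{2} - -57} = \sqrt{- \frac{3}{2} + 57} = \sqrt{\frac{111}{2}} = \frac{\sqrt{222}}{2}$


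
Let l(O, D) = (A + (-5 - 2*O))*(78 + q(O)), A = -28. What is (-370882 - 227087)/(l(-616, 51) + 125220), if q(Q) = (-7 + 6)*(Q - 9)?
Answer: -597969/968117 ≈ -0.61766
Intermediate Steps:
q(Q) = 9 - Q (q(Q) = -(-9 + Q) = 9 - Q)
l(O, D) = (-33 - 2*O)*(87 - O) (l(O, D) = (-28 + (-5 - 2*O))*(78 + (9 - O)) = (-33 - 2*O)*(87 - O))
(-370882 - 227087)/(l(-616, 51) + 125220) = (-370882 - 227087)/((-2871 - 141*(-616) + 2*(-616)²) + 125220) = -597969/((-2871 + 86856 + 2*379456) + 125220) = -597969/((-2871 + 86856 + 758912) + 125220) = -597969/(842897 + 125220) = -597969/968117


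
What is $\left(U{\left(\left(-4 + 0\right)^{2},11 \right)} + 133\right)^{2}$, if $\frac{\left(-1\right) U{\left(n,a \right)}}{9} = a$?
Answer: $1156$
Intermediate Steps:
$U{\left(n,a \right)} = - 9 a$
$\left(U{\left(\left(-4 + 0\right)^{2},11 \right)} + 133\right)^{2} = \left(\left(-9\right) 11 + 133\right)^{2} = \left(-99 + 133\right)^{2} = 34^{2} = 1156$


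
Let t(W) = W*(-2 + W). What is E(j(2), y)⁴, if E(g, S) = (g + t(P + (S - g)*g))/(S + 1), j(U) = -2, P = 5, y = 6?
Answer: 395254161/2401 ≈ 1.6462e+5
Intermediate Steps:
E(g, S) = (g + (3 + g*(S - g))*(5 + g*(S - g)))/(1 + S) (E(g, S) = (g + (5 + (S - g)*g)*(-2 + (5 + (S - g)*g)))/(S + 1) = (g + (5 + g*(S - g))*(-2 + (5 + g*(S - g))))/(1 + S) = (g + (5 + g*(S - g))*(3 + g*(S - g)))/(1 + S) = (g + (3 + g*(S - g))*(5 + g*(S - g)))/(1 + S))
E(j(2), y)⁴ = ((-2 + (3 - 1*(-2)² + 6*(-2))*(5 - 1*(-2)² + 6*(-2)))/(1 + 6))⁴ = ((-2 + (3 - 1*4 - 12)*(5 - 1*4 - 12))/7)⁴ = ((-2 + (3 - 4 - 12)*(5 - 4 - 12))/7)⁴ = ((-2 - 13*(-11))/7)⁴ = ((-2 + 143)/7)⁴ = ((⅐)*141)⁴ = (141/7)⁴ = 395254161/2401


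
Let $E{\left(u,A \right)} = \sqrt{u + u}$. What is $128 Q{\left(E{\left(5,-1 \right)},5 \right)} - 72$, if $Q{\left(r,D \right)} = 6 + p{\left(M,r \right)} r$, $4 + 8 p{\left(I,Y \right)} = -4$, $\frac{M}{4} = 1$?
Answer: $696 - 128 \sqrt{10} \approx 291.23$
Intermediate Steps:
$M = 4$ ($M = 4 \cdot 1 = 4$)
$p{\left(I,Y \right)} = -1$ ($p{\left(I,Y \right)} = - \frac{1}{2} + \frac{1}{8} \left(-4\right) = - \frac{1}{2} - \frac{1}{2} = -1$)
$E{\left(u,A \right)} = \sqrt{2} \sqrt{u}$ ($E{\left(u,A \right)} = \sqrt{2 u} = \sqrt{2} \sqrt{u}$)
$Q{\left(r,D \right)} = 6 - r$
$128 Q{\left(E{\left(5,-1 \right)},5 \right)} - 72 = 128 \left(6 - \sqrt{2} \sqrt{5}\right) - 72 = 128 \left(6 - \sqrt{10}\right) - 72 = \left(768 - 128 \sqrt{10}\right) - 72 = 696 - 128 \sqrt{10}$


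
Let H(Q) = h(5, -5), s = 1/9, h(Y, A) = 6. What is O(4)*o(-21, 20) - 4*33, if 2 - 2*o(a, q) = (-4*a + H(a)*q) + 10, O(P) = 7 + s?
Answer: -7972/9 ≈ -885.78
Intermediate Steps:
s = 1/9 ≈ 0.11111
H(Q) = 6
O(P) = 64/9 (O(P) = 7 + 1/9 = 64/9)
o(a, q) = -4 - 3*q + 2*a (o(a, q) = 1 - ((-4*a + 6*q) + 10)/2 = 1 - (10 - 4*a + 6*q)/2 = 1 + (-5 - 3*q + 2*a) = -4 - 3*q + 2*a)
O(4)*o(-21, 20) - 4*33 = 64*(-4 - 3*20 + 2*(-21))/9 - 4*33 = 64*(-4 - 60 - 42)/9 - 132 = (64/9)*(-106) - 132 = -6784/9 - 132 = -7972/9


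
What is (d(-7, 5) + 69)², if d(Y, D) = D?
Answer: 5476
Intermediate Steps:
(d(-7, 5) + 69)² = (5 + 69)² = 74² = 5476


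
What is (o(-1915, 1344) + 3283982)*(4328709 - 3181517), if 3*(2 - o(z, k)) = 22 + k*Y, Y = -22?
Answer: 11335975453616/3 ≈ 3.7787e+12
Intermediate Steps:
o(z, k) = -16/3 + 22*k/3 (o(z, k) = 2 - (22 + k*(-22))/3 = 2 - (22 - 22*k)/3 = 2 + (-22/3 + 22*k/3) = -16/3 + 22*k/3)
(o(-1915, 1344) + 3283982)*(4328709 - 3181517) = ((-16/3 + (22/3)*1344) + 3283982)*(4328709 - 3181517) = ((-16/3 + 9856) + 3283982)*1147192 = (29552/3 + 3283982)*1147192 = (9881498/3)*1147192 = 11335975453616/3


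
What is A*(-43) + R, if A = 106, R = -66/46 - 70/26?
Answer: -1364076/299 ≈ -4562.1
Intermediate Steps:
R = -1234/299 (R = -66*1/46 - 70*1/26 = -33/23 - 35/13 = -1234/299 ≈ -4.1271)
A*(-43) + R = 106*(-43) - 1234/299 = -4558 - 1234/299 = -1364076/299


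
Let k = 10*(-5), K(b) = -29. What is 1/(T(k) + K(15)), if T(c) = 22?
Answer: -⅐ ≈ -0.14286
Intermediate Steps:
k = -50
1/(T(k) + K(15)) = 1/(22 - 29) = 1/(-7) = -⅐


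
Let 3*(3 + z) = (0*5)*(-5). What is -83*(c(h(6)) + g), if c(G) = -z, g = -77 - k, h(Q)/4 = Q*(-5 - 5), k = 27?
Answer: 8383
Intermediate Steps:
h(Q) = -40*Q (h(Q) = 4*(Q*(-5 - 5)) = 4*(Q*(-10)) = 4*(-10*Q) = -40*Q)
g = -104 (g = -77 - 1*27 = -77 - 27 = -104)
z = -3 (z = -3 + ((0*5)*(-5))/3 = -3 + (0*(-5))/3 = -3 + (⅓)*0 = -3 + 0 = -3)
c(G) = 3 (c(G) = -1*(-3) = 3)
-83*(c(h(6)) + g) = -83*(3 - 104) = -83*(-101) = 8383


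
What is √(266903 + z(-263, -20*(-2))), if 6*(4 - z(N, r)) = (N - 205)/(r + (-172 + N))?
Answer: 3*√4627125985/395 ≈ 516.63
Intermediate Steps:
z(N, r) = 4 - (-205 + N)/(6*(-172 + N + r)) (z(N, r) = 4 - (N - 205)/(6*(r + (-172 + N))) = 4 - (-205 + N)/(6*(-172 + N + r)))
√(266903 + z(-263, -20*(-2))) = √(266903 + (-3923 + 23*(-263) + 24*(-20*(-2)))/(6*(-172 - 263 - 20*(-2)))) = √(266903 + (-3923 - 6049 + 24*40)/(6*(-172 - 263 + 40))) = √(266903 + (⅙)*(-3923 - 6049 + 960)/(-395)) = √(266903 + (⅙)*(-1/395)*(-9012)) = √(266903 + 1502/395) = √(105428187/395) = 3*√4627125985/395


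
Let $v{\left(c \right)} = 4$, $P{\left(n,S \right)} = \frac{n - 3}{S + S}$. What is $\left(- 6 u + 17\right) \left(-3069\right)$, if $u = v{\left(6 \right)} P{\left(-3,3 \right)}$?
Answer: $-125829$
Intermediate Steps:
$P{\left(n,S \right)} = \frac{-3 + n}{2 S}$
$u = -4$ ($u = 4 \frac{-3 - 3}{2 \cdot 3} = 4 \cdot \frac{1}{2} \cdot \frac{1}{3} \left(-6\right) = 4 \left(-1\right) = -4$)
$\left(- 6 u + 17\right) \left(-3069\right) = \left(\left(-6\right) \left(-4\right) + 17\right) \left(-3069\right) = \left(24 + 17\right) \left(-3069\right) = 41 \left(-3069\right) = -125829$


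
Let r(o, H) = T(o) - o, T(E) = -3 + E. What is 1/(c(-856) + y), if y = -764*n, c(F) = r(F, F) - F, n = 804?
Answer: -1/613403 ≈ -1.6302e-6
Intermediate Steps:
r(o, H) = -3 (r(o, H) = (-3 + o) - o = -3)
c(F) = -3 - F
y = -614256 (y = -764*804 = -614256)
1/(c(-856) + y) = 1/((-3 - 1*(-856)) - 614256) = 1/((-3 + 856) - 614256) = 1/(853 - 614256) = 1/(-613403) = -1/613403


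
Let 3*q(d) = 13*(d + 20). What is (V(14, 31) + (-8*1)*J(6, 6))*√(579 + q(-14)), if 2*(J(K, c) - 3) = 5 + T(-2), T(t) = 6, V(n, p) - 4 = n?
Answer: -550*√5 ≈ -1229.8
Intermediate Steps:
V(n, p) = 4 + n
q(d) = 260/3 + 13*d/3 (q(d) = (13*(d + 20))/3 = (13*(20 + d))/3 = (260 + 13*d)/3 = 260/3 + 13*d/3)
J(K, c) = 17/2 (J(K, c) = 3 + (5 + 6)/2 = 3 + (½)*11 = 3 + 11/2 = 17/2)
(V(14, 31) + (-8*1)*J(6, 6))*√(579 + q(-14)) = ((4 + 14) - 8*1*(17/2))*√(579 + (260/3 + (13/3)*(-14))) = (18 - 8*17/2)*√(579 + (260/3 - 182/3)) = (18 - 68)*√(579 + 26) = -550*√5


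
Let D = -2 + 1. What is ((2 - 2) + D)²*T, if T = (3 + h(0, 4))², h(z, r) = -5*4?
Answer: 289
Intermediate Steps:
h(z, r) = -20
D = -1
T = 289 (T = (3 - 20)² = (-17)² = 289)
((2 - 2) + D)²*T = ((2 - 2) - 1)²*289 = (0 - 1)²*289 = (-1)²*289 = 1*289 = 289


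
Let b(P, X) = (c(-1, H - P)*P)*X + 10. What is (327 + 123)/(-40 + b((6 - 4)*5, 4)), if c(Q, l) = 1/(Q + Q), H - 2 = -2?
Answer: -9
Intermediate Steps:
H = 0 (H = 2 - 2 = 0)
c(Q, l) = 1/(2*Q)
b(P, X) = 10 - P*X/2 (b(P, X) = (((1/2)/(-1))*P)*X + 10 = (((1/2)*(-1))*P)*X + 10 = (-P/2)*X + 10 = -P*X/2 + 10 = 10 - P*X/2)
(327 + 123)/(-40 + b((6 - 4)*5, 4)) = (327 + 123)/(-40 + (10 - 1/2*(6 - 4)*5*4)) = 450/(-40 + (10 - 1/2*2*5*4)) = 450/(-40 + (10 - 1/2*10*4)) = 450/(-40 + (10 - 20)) = 450/(-40 - 10) = 450/(-50) = 450*(-1/50) = -9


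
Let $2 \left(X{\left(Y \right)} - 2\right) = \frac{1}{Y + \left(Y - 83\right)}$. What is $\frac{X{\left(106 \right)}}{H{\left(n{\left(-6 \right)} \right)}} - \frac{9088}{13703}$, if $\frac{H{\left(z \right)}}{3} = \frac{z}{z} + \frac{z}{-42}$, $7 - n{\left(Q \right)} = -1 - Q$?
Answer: $\frac{37987}{995880} \approx 0.038144$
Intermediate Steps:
$n{\left(Q \right)} = 8 + Q$ ($n{\left(Q \right)} = 7 - \left(-1 - Q\right) = 7 + \left(1 + Q\right) = 8 + Q$)
$H{\left(z \right)} = 3 - \frac{z}{14}$ ($H{\left(z \right)} = 3 \left(\frac{z}{z} + \frac{z}{-42}\right) = 3 \left(1 + z \left(- \frac{1}{42}\right)\right) = 3 \left(1 - \frac{z}{42}\right) = 3 - \frac{z}{14}$)
$X{\left(Y \right)} = 2 + \frac{1}{2 \left(-83 + 2 Y\right)}$ ($X{\left(Y \right)} = 2 + \frac{1}{2 \left(Y + \left(Y - 83\right)\right)} = 2 + \frac{1}{2 \left(Y + \left(-83 + Y\right)\right)} = 2 + \frac{1}{2 \left(-83 + 2 Y\right)}$)
$\frac{X{\left(106 \right)}}{H{\left(n{\left(-6 \right)} \right)}} - \frac{9088}{13703} = \frac{\frac{1}{2} \frac{1}{-83 + 2 \cdot 106} \left(-331 + 8 \cdot 106\right)}{3 - \frac{8 - 6}{14}} - \frac{9088}{13703} = \frac{\frac{1}{2} \frac{1}{-83 + 212} \left(-331 + 848\right)}{3 - \frac{1}{7}} - \frac{128}{193} = \frac{\frac{1}{2} \cdot \frac{1}{129} \cdot 517}{3 - \frac{1}{7}} - \frac{128}{193} = \frac{\frac{1}{2} \cdot \frac{1}{129} \cdot 517}{\frac{20}{7}} - \frac{128}{193} = \frac{517}{258} \cdot \frac{7}{20} - \frac{128}{193} = \frac{3619}{5160} - \frac{128}{193} = \frac{37987}{995880}$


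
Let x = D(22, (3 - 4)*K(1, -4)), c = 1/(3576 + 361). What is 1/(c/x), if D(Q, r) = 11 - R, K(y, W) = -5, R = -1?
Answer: 47244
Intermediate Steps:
D(Q, r) = 12 (D(Q, r) = 11 - 1*(-1) = 11 + 1 = 12)
c = 1/3937 ≈ 0.00025400
x = 12
1/(c/x) = 1/((1/3937)/12) = 1/((1/3937)*(1/12)) = 1/(1/47244) = 47244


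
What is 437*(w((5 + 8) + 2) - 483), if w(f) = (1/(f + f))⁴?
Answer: -170967509563/810000 ≈ -2.1107e+5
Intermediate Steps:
w(f) = 1/(16*f⁴) (w(f) = (1/(2*f))⁴ = 1/(16*f⁴))
437*(w((5 + 8) + 2) - 483) = 437*(1/(16*((5 + 8) + 2)⁴) - 483) = 437*(1/(16*(13 + 2)⁴) - 483) = 437*((1/16)/15⁴ - 483) = 437*((1/16)*(1/50625) - 483) = 437*(1/810000 - 483) = 437*(-391229999/810000) = -170967509563/810000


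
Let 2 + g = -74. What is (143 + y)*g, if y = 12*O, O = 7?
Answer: -17252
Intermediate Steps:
g = -76 (g = -2 - 74 = -76)
y = 84 (y = 12*7 = 84)
(143 + y)*g = (143 + 84)*(-76) = 227*(-76) = -17252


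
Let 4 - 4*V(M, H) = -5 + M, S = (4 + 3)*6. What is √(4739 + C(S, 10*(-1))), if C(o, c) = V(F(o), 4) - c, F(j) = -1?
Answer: √19006/2 ≈ 68.931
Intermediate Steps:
S = 42 (S = 7*6 = 42)
V(M, H) = 9/4 - M/4 (V(M, H) = 1 - (-5 + M)/4 = 1 + (5/4 - M/4) = 9/4 - M/4)
C(o, c) = 5/2 - c (C(o, c) = (9/4 - ¼*(-1)) - c = (9/4 + ¼) - c = 5/2 - c)
√(4739 + C(S, 10*(-1))) = √(4739 + (5/2 - 10*(-1))) = √(4739 + (5/2 - 1*(-10))) = √(4739 + (5/2 + 10)) = √(4739 + 25/2) = √(9503/2) = √19006/2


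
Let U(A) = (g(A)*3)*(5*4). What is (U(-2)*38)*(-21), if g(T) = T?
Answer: 95760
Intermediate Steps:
U(A) = 60*A (U(A) = (A*3)*(5*4) = (3*A)*20 = 60*A)
(U(-2)*38)*(-21) = ((60*(-2))*38)*(-21) = -120*38*(-21) = -4560*(-21) = 95760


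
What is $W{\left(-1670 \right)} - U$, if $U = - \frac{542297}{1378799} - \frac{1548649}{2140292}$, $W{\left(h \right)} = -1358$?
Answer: $- \frac{4004206143696989}{2951032469308} \approx -1356.9$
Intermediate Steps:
$U = - \frac{3295949623275}{2951032469308}$ ($U = \left(-542297\right) \frac{1}{1378799} - \frac{1548649}{2140292} = - \frac{542297}{1378799} - \frac{1548649}{2140292} = - \frac{3295949623275}{2951032469308} \approx -1.1169$)
$W{\left(-1670 \right)} - U = -1358 - - \frac{3295949623275}{2951032469308} = -1358 + \frac{3295949623275}{2951032469308} = - \frac{4004206143696989}{2951032469308}$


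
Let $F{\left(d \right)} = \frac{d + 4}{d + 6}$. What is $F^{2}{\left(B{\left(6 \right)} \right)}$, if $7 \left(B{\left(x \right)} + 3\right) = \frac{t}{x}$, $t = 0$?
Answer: $\frac{1}{9} \approx 0.11111$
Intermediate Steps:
$B{\left(x \right)} = -3$ ($B{\left(x \right)} = -3 + \frac{0 \frac{1}{x}}{7} = -3 + \frac{1}{7} \cdot 0 = -3 + 0 = -3$)
$F{\left(d \right)} = \frac{4 + d}{6 + d}$
$F^{2}{\left(B{\left(6 \right)} \right)} = \left(\frac{4 - 3}{6 - 3}\right)^{2} = \left(\frac{1}{3} \cdot 1\right)^{2} = \left(\frac{1}{3}\right)^{2} = \frac{1}{9}$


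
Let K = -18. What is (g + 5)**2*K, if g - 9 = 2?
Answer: -4608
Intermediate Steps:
g = 11 (g = 9 + 2 = 11)
(g + 5)**2*K = (11 + 5)**2*(-18) = 16**2*(-18) = 256*(-18) = -4608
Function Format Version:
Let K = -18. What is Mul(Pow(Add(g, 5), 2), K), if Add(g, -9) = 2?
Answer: -4608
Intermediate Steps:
g = 11 (g = Add(9, 2) = 11)
Mul(Pow(Add(g, 5), 2), K) = Mul(Pow(Add(11, 5), 2), -18) = Mul(Pow(16, 2), -18) = Mul(256, -18) = -4608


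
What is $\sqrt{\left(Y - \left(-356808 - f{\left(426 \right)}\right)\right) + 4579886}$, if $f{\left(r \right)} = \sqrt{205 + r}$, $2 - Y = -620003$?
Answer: $\sqrt{5556699 + \sqrt{631}} \approx 2357.3$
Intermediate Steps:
$Y = 620005$ ($Y = 2 - -620003 = 2 + 620003 = 620005$)
$\sqrt{\left(Y - \left(-356808 - f{\left(426 \right)}\right)\right) + 4579886} = \sqrt{\left(620005 - \left(-356808 - \sqrt{205 + 426}\right)\right) + 4579886} = \sqrt{\left(620005 - \left(-356808 - \sqrt{631}\right)\right) + 4579886} = \sqrt{\left(620005 + \left(356808 + \sqrt{631}\right)\right) + 4579886} = \sqrt{\left(976813 + \sqrt{631}\right) + 4579886} = \sqrt{5556699 + \sqrt{631}}$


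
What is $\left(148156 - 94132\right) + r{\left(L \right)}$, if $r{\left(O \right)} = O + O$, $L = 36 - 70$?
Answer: $53956$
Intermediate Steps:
$L = -34$ ($L = 36 - 70 = -34$)
$r{\left(O \right)} = 2 O$
$\left(148156 - 94132\right) + r{\left(L \right)} = \left(148156 - 94132\right) + 2 \left(-34\right) = \left(148156 - 94132\right) - 68 = 54024 - 68 = 53956$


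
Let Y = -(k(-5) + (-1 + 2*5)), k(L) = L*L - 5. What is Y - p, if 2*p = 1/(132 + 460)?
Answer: -34337/1184 ≈ -29.001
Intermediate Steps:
k(L) = -5 + L**2 (k(L) = L**2 - 5 = -5 + L**2)
p = 1/1184 (p = 1/(2*(132 + 460)) = (1/2)/592 = (1/2)*(1/592) = 1/1184 ≈ 0.00084459)
Y = -29 (Y = -((-5 + (-5)**2) + (-1 + 2*5)) = -((-5 + 25) + (-1 + 10)) = -(20 + 9) = -1*29 = -29)
Y - p = -29 - 1*1/1184 = -29 - 1/1184 = -34337/1184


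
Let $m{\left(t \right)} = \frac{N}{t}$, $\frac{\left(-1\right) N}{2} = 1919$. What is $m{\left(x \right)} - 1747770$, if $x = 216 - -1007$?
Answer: $- \frac{2137526548}{1223} \approx -1.7478 \cdot 10^{6}$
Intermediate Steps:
$x = 1223$ ($x = 216 + 1007 = 1223$)
$N = -3838$ ($N = \left(-2\right) 1919 = -3838$)
$m{\left(t \right)} = - \frac{3838}{t}$
$m{\left(x \right)} - 1747770 = - \frac{3838}{1223} - 1747770 = - \frac{2137526548}{1223}$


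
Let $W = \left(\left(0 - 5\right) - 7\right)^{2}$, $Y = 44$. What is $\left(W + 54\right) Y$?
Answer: $8712$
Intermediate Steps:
$W = 144$ ($W = \left(-5 - 7\right)^{2} = \left(-12\right)^{2} = 144$)
$\left(W + 54\right) Y = \left(144 + 54\right) 44 = 198 \cdot 44 = 8712$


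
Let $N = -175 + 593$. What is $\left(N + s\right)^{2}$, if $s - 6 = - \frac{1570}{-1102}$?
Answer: $\frac{54947579281}{303601} \approx 1.8099 \cdot 10^{5}$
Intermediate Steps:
$N = 418$
$s = \frac{4091}{551}$ ($s = 6 - \frac{1570}{-1102} = 6 - - \frac{785}{551} = 6 + \frac{785}{551} = \frac{4091}{551} \approx 7.4247$)
$\left(N + s\right)^{2} = \left(418 + \frac{4091}{551}\right)^{2} = \left(\frac{234409}{551}\right)^{2} = \frac{54947579281}{303601}$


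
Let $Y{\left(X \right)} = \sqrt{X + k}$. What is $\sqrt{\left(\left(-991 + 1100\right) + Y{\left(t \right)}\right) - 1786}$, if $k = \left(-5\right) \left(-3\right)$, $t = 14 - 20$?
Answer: $3 i \sqrt{186} \approx 40.915 i$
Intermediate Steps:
$t = -6$ ($t = 14 - 20 = -6$)
$k = 15$
$Y{\left(X \right)} = \sqrt{15 + X}$ ($Y{\left(X \right)} = \sqrt{X + 15} = \sqrt{15 + X}$)
$\sqrt{\left(\left(-991 + 1100\right) + Y{\left(t \right)}\right) - 1786} = \sqrt{\left(\left(-991 + 1100\right) + \sqrt{15 - 6}\right) - 1786} = \sqrt{\left(109 + \sqrt{9}\right) - 1786} = \sqrt{\left(109 + 3\right) - 1786} = \sqrt{112 - 1786} = \sqrt{-1674} = 3 i \sqrt{186}$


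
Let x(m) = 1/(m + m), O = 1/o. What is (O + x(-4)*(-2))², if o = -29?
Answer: 625/13456 ≈ 0.046448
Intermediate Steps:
O = -1/29 (O = 1/(-29) = -1/29 ≈ -0.034483)
x(m) = 1/(2*m)
(O + x(-4)*(-2))² = (-1/29 + ((½)/(-4))*(-2))² = (-1/29 + ((½)*(-¼))*(-2))² = (-1/29 - ⅛*(-2))² = (-1/29 + ¼)² = (25/116)² = 625/13456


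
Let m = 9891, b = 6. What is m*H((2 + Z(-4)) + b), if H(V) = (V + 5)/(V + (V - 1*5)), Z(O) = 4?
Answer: 168147/19 ≈ 8849.8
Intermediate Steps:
H(V) = (5 + V)/(-5 + 2*V) (H(V) = (5 + V)/(V + (V - 5)) = (5 + V)/(V + (-5 + V)) = (5 + V)/(-5 + 2*V))
m*H((2 + Z(-4)) + b) = 9891*((5 + ((2 + 4) + 6))/(-5 + 2*((2 + 4) + 6))) = 9891*((5 + (6 + 6))/(-5 + 2*(6 + 6))) = 9891*((5 + 12)/(-5 + 2*12)) = 9891*(17/(-5 + 24)) = 9891*(17/19) = 168147/19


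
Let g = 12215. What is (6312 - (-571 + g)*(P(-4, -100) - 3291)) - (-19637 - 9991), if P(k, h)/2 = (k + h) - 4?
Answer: 40871448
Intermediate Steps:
P(k, h) = -8 + 2*h + 2*k (P(k, h) = 2*((k + h) - 4) = 2*((h + k) - 4) = 2*(-4 + h + k) = -8 + 2*h + 2*k)
(6312 - (-571 + g)*(P(-4, -100) - 3291)) - (-19637 - 9991) = (6312 - (-571 + 12215)*((-8 + 2*(-100) + 2*(-4)) - 3291)) - (-19637 - 9991) = (6312 - 11644*((-8 - 200 - 8) - 3291)) - 1*(-29628) = (6312 - 11644*(-216 - 3291)) + 29628 = (6312 - 11644*(-3507)) + 29628 = (6312 - 1*(-40835508)) + 29628 = (6312 + 40835508) + 29628 = 40841820 + 29628 = 40871448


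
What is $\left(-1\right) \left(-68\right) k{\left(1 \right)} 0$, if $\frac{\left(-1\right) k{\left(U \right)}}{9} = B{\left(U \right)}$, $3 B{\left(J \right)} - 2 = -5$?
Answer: $0$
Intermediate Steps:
$B{\left(J \right)} = -1$ ($B{\left(J \right)} = \frac{2}{3} + \frac{1}{3} \left(-5\right) = \frac{2}{3} - \frac{5}{3} = -1$)
$k{\left(U \right)} = 9$ ($k{\left(U \right)} = \left(-9\right) \left(-1\right) = 9$)
$\left(-1\right) \left(-68\right) k{\left(1 \right)} 0 = \left(-1\right) \left(-68\right) 9 \cdot 0 = 68 \cdot 9 \cdot 0 = 612 \cdot 0 = 0$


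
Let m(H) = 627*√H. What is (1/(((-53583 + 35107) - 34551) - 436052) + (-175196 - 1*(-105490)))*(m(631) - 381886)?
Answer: 13019158517601650/489079 - 1125027445575*√631/25741 ≈ 2.5522e+10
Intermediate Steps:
(1/(((-53583 + 35107) - 34551) - 436052) + (-175196 - 1*(-105490)))*(m(631) - 381886) = (1/(((-53583 + 35107) - 34551) - 436052) + (-175196 - 1*(-105490)))*(627*√631 - 381886) = (1/((-18476 - 34551) - 436052) + (-175196 + 105490))*(-381886 + 627*√631) = (1/(-53027 - 436052) - 69706)*(-381886 + 627*√631) = (1/(-489079) - 69706)*(-381886 + 627*√631) = (-1/489079 - 69706)*(-381886 + 627*√631) = -34091740775*(-381886 + 627*√631)/489079 = 13019158517601650/489079 - 1125027445575*√631/25741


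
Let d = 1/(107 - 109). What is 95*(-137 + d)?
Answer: -26125/2 ≈ -13063.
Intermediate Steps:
d = -½ (d = 1/(-2) = -½ ≈ -0.50000)
95*(-137 + d) = 95*(-137 - ½) = 95*(-275/2) = -26125/2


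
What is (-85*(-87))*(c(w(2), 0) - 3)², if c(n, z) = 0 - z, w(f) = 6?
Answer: 66555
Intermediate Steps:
c(n, z) = -z
(-85*(-87))*(c(w(2), 0) - 3)² = (-85*(-87))*(-1*0 - 3)² = 7395*(0 - 3)² = 7395*(-3)² = 7395*9 = 66555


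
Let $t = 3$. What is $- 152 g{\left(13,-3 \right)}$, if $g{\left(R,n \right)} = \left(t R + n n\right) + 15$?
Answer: $-9576$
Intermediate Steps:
$g{\left(R,n \right)} = 15 + n^{2} + 3 R$ ($g{\left(R,n \right)} = \left(3 R + n n\right) + 15 = \left(3 R + n^{2}\right) + 15 = \left(n^{2} + 3 R\right) + 15 = 15 + n^{2} + 3 R$)
$- 152 g{\left(13,-3 \right)} = - 152 \left(15 + \left(-3\right)^{2} + 3 \cdot 13\right) = - 152 \left(15 + 9 + 39\right) = \left(-152\right) 63 = -9576$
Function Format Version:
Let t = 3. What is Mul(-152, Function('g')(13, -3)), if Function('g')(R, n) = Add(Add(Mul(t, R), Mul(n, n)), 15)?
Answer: -9576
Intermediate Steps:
Function('g')(R, n) = Add(15, Pow(n, 2), Mul(3, R)) (Function('g')(R, n) = Add(Add(Mul(3, R), Mul(n, n)), 15) = Add(Add(Mul(3, R), Pow(n, 2)), 15) = Add(Add(Pow(n, 2), Mul(3, R)), 15) = Add(15, Pow(n, 2), Mul(3, R)))
Mul(-152, Function('g')(13, -3)) = Mul(-152, Add(15, Pow(-3, 2), Mul(3, 13))) = Mul(-152, Add(15, 9, 39)) = Mul(-152, 63) = -9576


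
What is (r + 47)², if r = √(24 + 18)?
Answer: (47 + √42)² ≈ 2860.2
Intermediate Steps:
r = √42 ≈ 6.4807
(r + 47)² = (√42 + 47)² = (47 + √42)²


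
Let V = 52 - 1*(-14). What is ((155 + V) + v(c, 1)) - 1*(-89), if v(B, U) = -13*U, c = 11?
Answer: 297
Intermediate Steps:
V = 66 (V = 52 + 14 = 66)
((155 + V) + v(c, 1)) - 1*(-89) = ((155 + 66) - 13*1) - 1*(-89) = (221 - 13) + 89 = 208 + 89 = 297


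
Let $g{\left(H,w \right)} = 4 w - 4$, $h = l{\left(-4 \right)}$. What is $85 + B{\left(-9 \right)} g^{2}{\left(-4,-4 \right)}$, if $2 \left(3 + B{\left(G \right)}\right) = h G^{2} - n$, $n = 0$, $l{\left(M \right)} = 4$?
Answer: $63685$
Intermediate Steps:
$h = 4$
$g{\left(H,w \right)} = -4 + 4 w$
$B{\left(G \right)} = -3 + 2 G^{2}$ ($B{\left(G \right)} = -3 + \frac{4 G^{2} - 0}{2} = -3 + \frac{4 G^{2} + 0}{2} = -3 + \frac{4 G^{2}}{2} = -3 + 2 G^{2}$)
$85 + B{\left(-9 \right)} g^{2}{\left(-4,-4 \right)} = 85 + \left(-3 + 2 \left(-9\right)^{2}\right) \left(-4 + 4 \left(-4\right)\right)^{2} = 85 + \left(-3 + 2 \cdot 81\right) \left(-4 - 16\right)^{2} = 85 + \left(-3 + 162\right) \left(-20\right)^{2} = 85 + 159 \cdot 400 = 85 + 63600 = 63685$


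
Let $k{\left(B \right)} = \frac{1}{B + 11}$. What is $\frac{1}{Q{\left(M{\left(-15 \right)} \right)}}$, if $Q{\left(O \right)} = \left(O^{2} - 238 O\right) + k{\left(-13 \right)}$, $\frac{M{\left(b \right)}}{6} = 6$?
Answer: $- \frac{2}{14545} \approx -0.0001375$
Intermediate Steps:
$M{\left(b \right)} = 36$ ($M{\left(b \right)} = 6 \cdot 6 = 36$)
$k{\left(B \right)} = \frac{1}{11 + B}$
$Q{\left(O \right)} = - \frac{1}{2} + O^{2} - 238 O$ ($Q{\left(O \right)} = \left(O^{2} - 238 O\right) + \frac{1}{11 - 13} = \left(O^{2} - 238 O\right) + \frac{1}{-2} = \left(O^{2} - 238 O\right) - \frac{1}{2} = - \frac{1}{2} + O^{2} - 238 O$)
$\frac{1}{Q{\left(M{\left(-15 \right)} \right)}} = \frac{1}{- \frac{1}{2} + 36^{2} - 8568} = \frac{1}{- \frac{1}{2} + 1296 - 8568} = \frac{1}{- \frac{14545}{2}} = - \frac{2}{14545}$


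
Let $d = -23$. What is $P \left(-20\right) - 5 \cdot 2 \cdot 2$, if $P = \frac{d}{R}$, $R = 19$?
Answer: $\frac{80}{19} \approx 4.2105$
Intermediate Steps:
$P = - \frac{23}{19} \approx -1.2105$
$P \left(-20\right) - 5 \cdot 2 \cdot 2 = \left(- \frac{23}{19}\right) \left(-20\right) - 5 \cdot 2 \cdot 2 = \frac{460}{19} - 20 = \frac{80}{19}$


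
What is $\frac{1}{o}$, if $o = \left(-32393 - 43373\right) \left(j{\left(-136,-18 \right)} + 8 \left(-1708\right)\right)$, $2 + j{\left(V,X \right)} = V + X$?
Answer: $\frac{1}{1047086120} \approx 9.5503 \cdot 10^{-10}$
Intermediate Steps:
$j{\left(V,X \right)} = -2 + V + X$ ($j{\left(V,X \right)} = -2 + \left(V + X\right) = -2 + V + X$)
$o = 1047086120$ ($o = \left(-32393 - 43373\right) \left(\left(-2 - 136 - 18\right) + 8 \left(-1708\right)\right) = - 75766 \left(-156 - 13664\right) = \left(-75766\right) \left(-13820\right) = 1047086120$)
$\frac{1}{o} = \frac{1}{1047086120}$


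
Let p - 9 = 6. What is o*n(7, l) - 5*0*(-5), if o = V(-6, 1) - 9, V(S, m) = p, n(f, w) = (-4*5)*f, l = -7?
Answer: -840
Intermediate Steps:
n(f, w) = -20*f
p = 15 (p = 9 + 6 = 15)
V(S, m) = 15
o = 6 (o = 15 - 9 = 6)
o*n(7, l) - 5*0*(-5) = 6*(-20*7) - 5*0*(-5) = 6*(-140) + 0*(-5) = -840 + 0 = -840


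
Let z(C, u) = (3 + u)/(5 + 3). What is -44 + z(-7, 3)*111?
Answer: 157/4 ≈ 39.250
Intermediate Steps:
z(C, u) = 3/8 + u/8 (z(C, u) = (3 + u)/8 = (3 + u)*(1/8) = 3/8 + u/8)
-44 + z(-7, 3)*111 = -44 + (3/8 + (1/8)*3)*111 = -44 + (3/8 + 3/8)*111 = -44 + (3/4)*111 = -44 + 333/4 = 157/4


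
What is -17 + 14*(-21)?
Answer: -311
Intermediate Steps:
-17 + 14*(-21) = -17 - 294 = -311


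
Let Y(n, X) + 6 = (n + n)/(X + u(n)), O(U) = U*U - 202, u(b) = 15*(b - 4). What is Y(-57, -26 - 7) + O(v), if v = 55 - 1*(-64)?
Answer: 2204593/158 ≈ 13953.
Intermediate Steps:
u(b) = -60 + 15*b (u(b) = 15*(-4 + b) = -60 + 15*b)
v = 119 (v = 55 + 64 = 119)
O(U) = -202 + U² (O(U) = U² - 202 = -202 + U²)
Y(n, X) = -6 + 2*n/(-60 + X + 15*n) (Y(n, X) = -6 + (n + n)/(X + (-60 + 15*n)) = -6 + (2*n)/(-60 + X + 15*n) = -6 + 2*n/(-60 + X + 15*n))
Y(-57, -26 - 7) + O(v) = 2*(180 - 44*(-57) - 3*(-26 - 7))/(-60 + (-26 - 7) + 15*(-57)) + (-202 + 119²) = 2*(180 + 2508 - 3*(-33))/(-60 - 33 - 855) + (-202 + 14161) = 2*(180 + 2508 + 99)/(-948) + 13959 = 2*(-1/948)*2787 + 13959 = -929/158 + 13959 = 2204593/158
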